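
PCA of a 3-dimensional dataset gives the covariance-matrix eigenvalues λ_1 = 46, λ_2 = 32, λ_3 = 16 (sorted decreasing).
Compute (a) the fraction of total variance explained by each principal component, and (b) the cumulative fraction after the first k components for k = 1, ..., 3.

Step 1 — total variance = trace(Sigma) = Σ λ_i = 46 + 32 + 16 = 94.

Step 2 — fraction explained by component i = λ_i / Σ λ:
  PC1: 46/94 = 0.4894
  PC2: 32/94 = 0.3404
  PC3: 16/94 = 0.1702

Step 3 — cumulative fraction after k components = (λ_1 + ... + λ_k) / Σ λ:
  k = 1: 46/94 = 0.4894
  k = 2: (46 + 32)/94 = 78/94 = 0.8298
  k = 3: (46 + 32 + 16)/94 = 94/94 = 1

Summary (fraction, with percent):

explained: PC1 0.4894 (48.94%), PC2 0.3404 (34.04%), PC3 0.1702 (17.02%);  cumulative: 0.4894, 0.8298, 1


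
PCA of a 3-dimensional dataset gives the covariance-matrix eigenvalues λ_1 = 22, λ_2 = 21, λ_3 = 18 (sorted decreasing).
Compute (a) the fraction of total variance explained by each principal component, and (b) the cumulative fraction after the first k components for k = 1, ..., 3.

Step 1 — total variance = trace(Sigma) = Σ λ_i = 22 + 21 + 18 = 61.

Step 2 — fraction explained by component i = λ_i / Σ λ:
  PC1: 22/61 = 0.3607
  PC2: 21/61 = 0.3443
  PC3: 18/61 = 0.2951

Step 3 — cumulative fraction after k components = (λ_1 + ... + λ_k) / Σ λ:
  k = 1: 22/61 = 0.3607
  k = 2: (22 + 21)/61 = 43/61 = 0.7049
  k = 3: (22 + 21 + 18)/61 = 61/61 = 1

Summary (fraction, with percent):

explained: PC1 0.3607 (36.07%), PC2 0.3443 (34.43%), PC3 0.2951 (29.51%);  cumulative: 0.3607, 0.7049, 1


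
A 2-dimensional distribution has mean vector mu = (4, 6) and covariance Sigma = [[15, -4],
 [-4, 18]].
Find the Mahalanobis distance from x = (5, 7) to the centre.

Step 1 — centre the observation: (x - mu) = (1, 1).

Step 2 — invert Sigma. det(Sigma) = 15·18 - (-4)² = 254.
  Sigma^{-1} = (1/det) · [[d, -b], [-b, a]] = [[0.0709, 0.0157],
 [0.0157, 0.0591]].

Step 3 — form the quadratic (x - mu)^T · Sigma^{-1} · (x - mu):
  Sigma^{-1} · (x - mu) = (0.0866, 0.0748).
  (x - mu)^T · [Sigma^{-1} · (x - mu)] = (1)·(0.0866) + (1)·(0.0748) = 0.1614.

Step 4 — take square root: d = √(0.1614) ≈ 0.4018.

d(x, mu) = √(0.1614) ≈ 0.4018


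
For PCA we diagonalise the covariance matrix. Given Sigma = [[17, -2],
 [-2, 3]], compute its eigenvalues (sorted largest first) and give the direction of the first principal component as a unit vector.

Step 1 — characteristic polynomial of 2×2 Sigma:
  det(Sigma - λI) = λ² - trace · λ + det = 0.
  trace = 17 + 3 = 20, det = 17·3 - (-2)² = 47.
Step 2 — discriminant:
  Δ = trace² - 4·det = 400 - 188 = 212.
Step 3 — eigenvalues:
  λ = (trace ± √Δ)/2 = (20 ± 14.5602)/2,
  λ_1 = 17.2801,  λ_2 = 2.7199.

Step 4 — unit eigenvector for λ_1: solve (Sigma - λ_1 I)v = 0. First row:
  (17 - 17.2801)·v_x + (-2)·v_y = 0, i.e. (-0.2801)·v_x + (-2)·v_y = 0,
  so v ∝ (b, λ_1 - a) = (-2, 0.2801); multiply by -1 so the first entry is positive: u = (2, -0.2801).
  ||u|| = √((2)² + (-0.2801)²) = √(4.0785) ≈ 2.0195,
  v_1 = u/||u|| ≈ (0.9903, -0.1387) (||v_1|| = 1).

λ_1 = 17.2801,  λ_2 = 2.7199;  v_1 ≈ (0.9903, -0.1387)


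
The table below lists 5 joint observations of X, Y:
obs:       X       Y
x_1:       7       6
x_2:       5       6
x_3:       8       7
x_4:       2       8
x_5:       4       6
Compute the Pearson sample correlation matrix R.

Step 1 — column means:
  mean(X) = (7 + 5 + 8 + 2 + 4) / 5 = 26/5 = 5.2
  mean(Y) = (6 + 6 + 7 + 8 + 6) / 5 = 33/5 = 6.6

Step 2 — sample variances and covariances s[i,j] = (1/(n-1)) · Σ_k (x_{k,i} - mean_i) · (x_{k,j} - mean_j), with n-1 = 4:
  s[X,X] = ((1.8)·(1.8) + (-0.2)·(-0.2) + (2.8)·(2.8) + (-3.2)·(-3.2) + (-1.2)·(-1.2)) / 4 = 22.8/4 = 5.7
  s[X,Y] = ((1.8)·(-0.6) + (-0.2)·(-0.6) + (2.8)·(0.4) + (-3.2)·(1.4) + (-1.2)·(-0.6)) / 4 = -3.6/4 = -0.9
  s[Y,Y] = ((-0.6)·(-0.6) + (-0.6)·(-0.6) + (0.4)·(0.4) + (1.4)·(1.4) + (-0.6)·(-0.6)) / 4 = 3.2/4 = 0.8
  Sample standard deviations s_i = √(s[i,i]):
  s(X) = √(5.7) = 2.3875
  s(Y) = √(0.8) = 0.8944

Step 3 — r_{ij} = s_{ij} / (s_i · s_j):
  r[X,X] = 1 (diagonal).
  r[X,Y] = -0.9 / (2.3875 · 0.8944) = -0.9 / 2.1354 = -0.4215
  r[Y,Y] = 1 (diagonal).

R is symmetric with unit diagonal. Assembling:

R = [[1, -0.4215],
 [-0.4215, 1]]


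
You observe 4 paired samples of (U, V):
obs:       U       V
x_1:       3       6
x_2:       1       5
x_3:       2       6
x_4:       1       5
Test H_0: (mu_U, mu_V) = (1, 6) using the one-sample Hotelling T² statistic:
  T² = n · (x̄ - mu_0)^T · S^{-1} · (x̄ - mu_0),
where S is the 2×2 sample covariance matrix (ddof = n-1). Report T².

Step 1 — sample mean vector:
  mean(U) = (3 + 1 + 2 + 1) / 4 = 7/4 = 1.75
  mean(V) = (6 + 5 + 6 + 5) / 4 = 22/4 = 5.5
  x̄ = (1.75, 5.5),  deviation x̄ - mu_0 = (1.75, 5.5) - (1, 6) = (0.75, -0.5).

Step 2 — sample covariance matrix, S[i,j] = (1/(n-1)) · Σ_k (x_{k,i} - mean_i) · (x_{k,j} - mean_j), divisor n-1 = 3:
  S[U,U] = ((1.25)·(1.25) + (-0.75)·(-0.75) + (0.25)·(0.25) + (-0.75)·(-0.75)) / 3 = 2.75/3 = 0.9167
  S[U,V] = ((1.25)·(0.5) + (-0.75)·(-0.5) + (0.25)·(0.5) + (-0.75)·(-0.5)) / 3 = 1.5/3 = 0.5
  S[V,V] = ((0.5)·(0.5) + (-0.5)·(-0.5) + (0.5)·(0.5) + (-0.5)·(-0.5)) / 3 = 1/3 = 0.3333
  S = [[0.9167, 0.5],
 [0.5, 0.3333]].

Step 3 — invert S. det(S) = 0.9167·0.3333 - (0.5)² = 0.0556.
  S^{-1} = (1/det) · [[d, -b], [-b, a]] = [[6, -9],
 [-9, 16.5]].

Step 4 — quadratic form (x̄ - mu_0)^T · S^{-1} · (x̄ - mu_0):
  S^{-1} · (x̄ - mu_0) = (9, -15),
  (x̄ - mu_0)^T · [...] = (0.75)·(9) + (-0.5)·(-15) = 14.25.

Step 5 — scale by n: T² = 4 · 14.25 = 57.

T² ≈ 57


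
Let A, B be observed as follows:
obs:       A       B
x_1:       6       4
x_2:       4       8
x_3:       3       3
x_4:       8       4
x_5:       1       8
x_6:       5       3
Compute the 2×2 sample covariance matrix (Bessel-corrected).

Step 1 — column means:
  mean(A) = (6 + 4 + 3 + 8 + 1 + 5) / 6 = 27/6 = 4.5
  mean(B) = (4 + 8 + 3 + 4 + 8 + 3) / 6 = 30/6 = 5

Step 2 — sample covariance S[i,j] = (1/(n-1)) · Σ_k (x_{k,i} - mean_i) · (x_{k,j} - mean_j), with n-1 = 5.
  S[A,A] = ((1.5)·(1.5) + (-0.5)·(-0.5) + (-1.5)·(-1.5) + (3.5)·(3.5) + (-3.5)·(-3.5) + (0.5)·(0.5)) / 5 = 29.5/5 = 5.9
  S[A,B] = ((1.5)·(-1) + (-0.5)·(3) + (-1.5)·(-2) + (3.5)·(-1) + (-3.5)·(3) + (0.5)·(-2)) / 5 = -15/5 = -3
  S[B,B] = ((-1)·(-1) + (3)·(3) + (-2)·(-2) + (-1)·(-1) + (3)·(3) + (-2)·(-2)) / 5 = 28/5 = 5.6

S is symmetric (S[j,i] = S[i,j]). Assembling:

S = [[5.9, -3],
 [-3, 5.6]]


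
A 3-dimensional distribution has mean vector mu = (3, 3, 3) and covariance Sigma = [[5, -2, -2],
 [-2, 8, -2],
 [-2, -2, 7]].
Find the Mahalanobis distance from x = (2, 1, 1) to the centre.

Step 1 — centre the observation: (x - mu) = (-1, -2, -2).

Step 2 — invert Sigma (cofactor / det for 3×3, or solve directly):
  Sigma^{-1} = [[0.2826, 0.0978, 0.1087],
 [0.0978, 0.1685, 0.0761],
 [0.1087, 0.0761, 0.1957]].

Step 3 — form the quadratic (x - mu)^T · Sigma^{-1} · (x - mu):
  Sigma^{-1} · (x - mu) = (-0.6957, -0.587, -0.6522).
  (x - mu)^T · [Sigma^{-1} · (x - mu)] = (-1)·(-0.6957) + (-2)·(-0.587) + (-2)·(-0.6522) = 3.1739.

Step 4 — take square root: d = √(3.1739) ≈ 1.7815.

d(x, mu) = √(3.1739) ≈ 1.7815


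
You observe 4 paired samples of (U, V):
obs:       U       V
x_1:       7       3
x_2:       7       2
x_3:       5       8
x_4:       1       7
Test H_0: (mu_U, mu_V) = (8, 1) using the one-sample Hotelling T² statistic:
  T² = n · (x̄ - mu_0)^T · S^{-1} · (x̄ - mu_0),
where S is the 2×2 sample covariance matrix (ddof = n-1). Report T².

Step 1 — sample mean vector:
  mean(U) = (7 + 7 + 5 + 1) / 4 = 20/4 = 5
  mean(V) = (3 + 2 + 8 + 7) / 4 = 20/4 = 5
  x̄ = (5, 5),  deviation x̄ - mu_0 = (5, 5) - (8, 1) = (-3, 4).

Step 2 — sample covariance matrix, S[i,j] = (1/(n-1)) · Σ_k (x_{k,i} - mean_i) · (x_{k,j} - mean_j), divisor n-1 = 3:
  S[U,U] = ((2)·(2) + (2)·(2) + (0)·(0) + (-4)·(-4)) / 3 = 24/3 = 8
  S[U,V] = ((2)·(-2) + (2)·(-3) + (0)·(3) + (-4)·(2)) / 3 = -18/3 = -6
  S[V,V] = ((-2)·(-2) + (-3)·(-3) + (3)·(3) + (2)·(2)) / 3 = 26/3 = 8.6667
  S = [[8, -6],
 [-6, 8.6667]].

Step 3 — invert S. det(S) = 8·8.6667 - (-6)² = 33.3333.
  S^{-1} = (1/det) · [[d, -b], [-b, a]] = [[0.26, 0.18],
 [0.18, 0.24]].

Step 4 — quadratic form (x̄ - mu_0)^T · S^{-1} · (x̄ - mu_0):
  S^{-1} · (x̄ - mu_0) = (-0.06, 0.42),
  (x̄ - mu_0)^T · [...] = (-3)·(-0.06) + (4)·(0.42) = 1.86.

Step 5 — scale by n: T² = 4 · 1.86 = 7.44.

T² ≈ 7.44


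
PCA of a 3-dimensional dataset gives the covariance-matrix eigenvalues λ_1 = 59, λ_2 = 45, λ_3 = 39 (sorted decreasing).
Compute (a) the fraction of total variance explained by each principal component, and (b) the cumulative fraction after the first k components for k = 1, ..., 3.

Step 1 — total variance = trace(Sigma) = Σ λ_i = 59 + 45 + 39 = 143.

Step 2 — fraction explained by component i = λ_i / Σ λ:
  PC1: 59/143 = 0.4126
  PC2: 45/143 = 0.3147
  PC3: 39/143 = 0.2727

Step 3 — cumulative fraction after k components = (λ_1 + ... + λ_k) / Σ λ:
  k = 1: 59/143 = 0.4126
  k = 2: (59 + 45)/143 = 104/143 = 0.7273
  k = 3: (59 + 45 + 39)/143 = 143/143 = 1

Summary (fraction, with percent):

explained: PC1 0.4126 (41.26%), PC2 0.3147 (31.47%), PC3 0.2727 (27.27%);  cumulative: 0.4126, 0.7273, 1


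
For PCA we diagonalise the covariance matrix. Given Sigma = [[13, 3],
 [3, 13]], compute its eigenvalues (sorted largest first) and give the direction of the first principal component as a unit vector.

Step 1 — characteristic polynomial of 2×2 Sigma:
  det(Sigma - λI) = λ² - trace · λ + det = 0.
  trace = 13 + 13 = 26, det = 13·13 - (3)² = 160.
Step 2 — discriminant:
  Δ = trace² - 4·det = 676 - 640 = 36.
Step 3 — eigenvalues:
  λ = (trace ± √Δ)/2 = (26 ± 6)/2,
  λ_1 = 16,  λ_2 = 10.

Step 4 — unit eigenvector for λ_1: solve (Sigma - λ_1 I)v = 0. First row:
  (13 - 16)·v_x + (3)·v_y = 0, i.e. (-3)·v_x + (3)·v_y = 0,
  so v ∝ (b, λ_1 - a) = (3, 3) = u.
  ||u|| = √((3)² + (3)²) = √(18) ≈ 4.2426,
  v_1 = u/||u|| ≈ (0.7071, 0.7071) (||v_1|| = 1).

λ_1 = 16,  λ_2 = 10;  v_1 ≈ (0.7071, 0.7071)


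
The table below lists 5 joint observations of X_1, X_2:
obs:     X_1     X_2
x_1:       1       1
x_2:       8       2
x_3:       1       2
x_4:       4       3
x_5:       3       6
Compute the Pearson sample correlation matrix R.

Step 1 — column means:
  mean(X_1) = (1 + 8 + 1 + 4 + 3) / 5 = 17/5 = 3.4
  mean(X_2) = (1 + 2 + 2 + 3 + 6) / 5 = 14/5 = 2.8

Step 2 — sample variances and covariances s[i,j] = (1/(n-1)) · Σ_k (x_{k,i} - mean_i) · (x_{k,j} - mean_j), with n-1 = 4:
  s[X_1,X_1] = ((-2.4)·(-2.4) + (4.6)·(4.6) + (-2.4)·(-2.4) + (0.6)·(0.6) + (-0.4)·(-0.4)) / 4 = 33.2/4 = 8.3
  s[X_1,X_2] = ((-2.4)·(-1.8) + (4.6)·(-0.8) + (-2.4)·(-0.8) + (0.6)·(0.2) + (-0.4)·(3.2)) / 4 = 1.4/4 = 0.35
  s[X_2,X_2] = ((-1.8)·(-1.8) + (-0.8)·(-0.8) + (-0.8)·(-0.8) + (0.2)·(0.2) + (3.2)·(3.2)) / 4 = 14.8/4 = 3.7
  Sample standard deviations s_i = √(s[i,i]):
  s(X_1) = √(8.3) = 2.881
  s(X_2) = √(3.7) = 1.9235

Step 3 — r_{ij} = s_{ij} / (s_i · s_j):
  r[X_1,X_1] = 1 (diagonal).
  r[X_1,X_2] = 0.35 / (2.881 · 1.9235) = 0.35 / 5.5417 = 0.0632
  r[X_2,X_2] = 1 (diagonal).

R is symmetric with unit diagonal. Assembling:

R = [[1, 0.0632],
 [0.0632, 1]]


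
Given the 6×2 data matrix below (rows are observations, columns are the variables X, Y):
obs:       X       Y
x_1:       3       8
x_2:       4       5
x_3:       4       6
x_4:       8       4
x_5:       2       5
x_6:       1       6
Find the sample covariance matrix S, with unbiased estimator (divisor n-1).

Step 1 — column means:
  mean(X) = (3 + 4 + 4 + 8 + 2 + 1) / 6 = 22/6 = 3.6667
  mean(Y) = (8 + 5 + 6 + 4 + 5 + 6) / 6 = 34/6 = 5.6667

Step 2 — sample covariance S[i,j] = (1/(n-1)) · Σ_k (x_{k,i} - mean_i) · (x_{k,j} - mean_j), with n-1 = 5.
  S[X,X] = ((-0.6667)·(-0.6667) + (0.3333)·(0.3333) + (0.3333)·(0.3333) + (4.3333)·(4.3333) + (-1.6667)·(-1.6667) + (-2.6667)·(-2.6667)) / 5 = 29.3333/5 = 5.8667
  S[X,Y] = ((-0.6667)·(2.3333) + (0.3333)·(-0.6667) + (0.3333)·(0.3333) + (4.3333)·(-1.6667) + (-1.6667)·(-0.6667) + (-2.6667)·(0.3333)) / 5 = -8.6667/5 = -1.7333
  S[Y,Y] = ((2.3333)·(2.3333) + (-0.6667)·(-0.6667) + (0.3333)·(0.3333) + (-1.6667)·(-1.6667) + (-0.6667)·(-0.6667) + (0.3333)·(0.3333)) / 5 = 9.3333/5 = 1.8667

S is symmetric (S[j,i] = S[i,j]). Assembling:

S = [[5.8667, -1.7333],
 [-1.7333, 1.8667]]


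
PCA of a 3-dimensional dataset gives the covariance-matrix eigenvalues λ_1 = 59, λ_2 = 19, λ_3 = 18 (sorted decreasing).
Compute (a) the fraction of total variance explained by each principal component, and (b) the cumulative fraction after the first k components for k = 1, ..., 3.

Step 1 — total variance = trace(Sigma) = Σ λ_i = 59 + 19 + 18 = 96.

Step 2 — fraction explained by component i = λ_i / Σ λ:
  PC1: 59/96 = 0.6146
  PC2: 19/96 = 0.1979
  PC3: 18/96 = 0.1875

Step 3 — cumulative fraction after k components = (λ_1 + ... + λ_k) / Σ λ:
  k = 1: 59/96 = 0.6146
  k = 2: (59 + 19)/96 = 78/96 = 0.8125
  k = 3: (59 + 19 + 18)/96 = 96/96 = 1

Summary (fraction, with percent):

explained: PC1 0.6146 (61.46%), PC2 0.1979 (19.79%), PC3 0.1875 (18.75%);  cumulative: 0.6146, 0.8125, 1


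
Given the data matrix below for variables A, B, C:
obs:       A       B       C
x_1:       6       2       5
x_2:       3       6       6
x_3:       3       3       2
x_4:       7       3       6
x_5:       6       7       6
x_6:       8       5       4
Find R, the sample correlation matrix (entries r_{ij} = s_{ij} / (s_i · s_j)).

Step 1 — column means:
  mean(A) = (6 + 3 + 3 + 7 + 6 + 8) / 6 = 33/6 = 5.5
  mean(B) = (2 + 6 + 3 + 3 + 7 + 5) / 6 = 26/6 = 4.3333
  mean(C) = (5 + 6 + 2 + 6 + 6 + 4) / 6 = 29/6 = 4.8333

Step 2 — sample variances and covariances s[i,j] = (1/(n-1)) · Σ_k (x_{k,i} - mean_i) · (x_{k,j} - mean_j), with n-1 = 5:
  s[A,A] = ((0.5)·(0.5) + (-2.5)·(-2.5) + (-2.5)·(-2.5) + (1.5)·(1.5) + (0.5)·(0.5) + (2.5)·(2.5)) / 5 = 21.5/5 = 4.3
  s[A,B] = ((0.5)·(-2.3333) + (-2.5)·(1.6667) + (-2.5)·(-1.3333) + (1.5)·(-1.3333) + (0.5)·(2.6667) + (2.5)·(0.6667)) / 5 = -1/5 = -0.2
  s[A,C] = ((0.5)·(0.1667) + (-2.5)·(1.1667) + (-2.5)·(-2.8333) + (1.5)·(1.1667) + (0.5)·(1.1667) + (2.5)·(-0.8333)) / 5 = 4.5/5 = 0.9
  s[B,B] = ((-2.3333)·(-2.3333) + (1.6667)·(1.6667) + (-1.3333)·(-1.3333) + (-1.3333)·(-1.3333) + (2.6667)·(2.6667) + (0.6667)·(0.6667)) / 5 = 19.3333/5 = 3.8667
  s[B,C] = ((-2.3333)·(0.1667) + (1.6667)·(1.1667) + (-1.3333)·(-2.8333) + (-1.3333)·(1.1667) + (2.6667)·(1.1667) + (0.6667)·(-0.8333)) / 5 = 6.3333/5 = 1.2667
  s[C,C] = ((0.1667)·(0.1667) + (1.1667)·(1.1667) + (-2.8333)·(-2.8333) + (1.1667)·(1.1667) + (1.1667)·(1.1667) + (-0.8333)·(-0.8333)) / 5 = 12.8333/5 = 2.5667
  Sample standard deviations s_i = √(s[i,i]):
  s(A) = √(4.3) = 2.0736
  s(B) = √(3.8667) = 1.9664
  s(C) = √(2.5667) = 1.6021

Step 3 — r_{ij} = s_{ij} / (s_i · s_j):
  r[A,A] = 1 (diagonal).
  r[A,B] = -0.2 / (2.0736 · 1.9664) = -0.2 / 4.0776 = -0.049
  r[A,C] = 0.9 / (2.0736 · 1.6021) = 0.9 / 3.3221 = 0.2709
  r[B,B] = 1 (diagonal).
  r[B,C] = 1.2667 / (1.9664 · 1.6021) = 1.2667 / 3.1503 = 0.4021
  r[C,C] = 1 (diagonal).

R is symmetric with unit diagonal. Assembling:

R = [[1, -0.049, 0.2709],
 [-0.049, 1, 0.4021],
 [0.2709, 0.4021, 1]]


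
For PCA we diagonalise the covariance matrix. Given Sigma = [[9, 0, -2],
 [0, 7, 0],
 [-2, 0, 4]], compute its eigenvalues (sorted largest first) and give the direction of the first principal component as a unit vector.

Step 1 — characteristic polynomial p(λ) = det(λI - Sigma) = λ³ - tr·λ² + c_1·λ - det, where tr = trace, c_1 = sum of the principal 2×2 minors, det = det(Sigma):
  tr = 9 + 7 + 4 = 20,
  c_1 = (9·7 - (0)²) + (9·4 - (-2)²) + (7·4 - (0)²) = 63 + 32 + 28 = 123,
  det = 9·(7·4 - (0)²) - (0)·((0)·4 - (0)·(-2)) + (-2)·((0)·(0) - 7·(-2)) = 9·(28) - (0)·(0) + (-2)·(14) = 224.
  So p(λ) = λ³ - 20λ² + 123λ - 224.
Step 2 — look for an integer root (rational root theorem: any rational root is an integer divisor of 224). Testing λ = 7:
  p(7) = 343 - 980 + 861 - 224 = 0  ✓
  Dividing out (λ - 7): p(λ) = (λ - 7)(λ² - 13λ + 32).
Step 3 — remaining eigenvalues from the quadratic λ² - 13λ + 32 = 0:
  Δ = 13² - 4·32 = 169 - 128 = 41,  λ = (13 ± √41)/2 = (13 ± 6.4031)/2 ≈ 9.7016 or 3.2984.
  Sorted: λ_1 = 9.7016,  λ_2 = 7,  λ_3 = 3.2984  (check: sum = 20 = tr ✓).

Step 4 — unit eigenvector for λ_1 ≈ 9.7016: v spans the null space of (Sigma - λ_1 I), whose rows are
  r_1 = (-0.7016, 0, -2),  r_2 = (0, -2.7016, 0),  r_3 = (-2, 0, -5.7016).
  v is orthogonal to every row, so take v ∝ r_1 × r_2 = ((0)·(0) - (-2)·(-2.7016), (-2)·(0) - (-0.7016)·(0), (-0.7016)·(-2.7016) - (0)·(0)) ≈ (-5.4031, 0, 1.8953).
  Rescale (multiply by -1 so the first nonzero entry is positive): u = (5.4031, 0, -1.8953).
  ||u|| = √((5.4031)² + (0)² + (-1.8953)²) = √(32.786) ≈ 5.7259,  v_1 = u/||u|| ≈ (0.9436, 0, -0.331) (||v_1|| = 1).

λ_1 = 9.7016,  λ_2 = 7,  λ_3 = 3.2984;  v_1 ≈ (0.9436, 0, -0.331)


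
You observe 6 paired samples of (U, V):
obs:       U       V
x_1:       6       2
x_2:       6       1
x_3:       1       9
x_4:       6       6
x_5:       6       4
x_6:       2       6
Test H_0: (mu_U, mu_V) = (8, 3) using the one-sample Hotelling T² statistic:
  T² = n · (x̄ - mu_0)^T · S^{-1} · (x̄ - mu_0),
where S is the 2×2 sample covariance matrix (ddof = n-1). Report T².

Step 1 — sample mean vector:
  mean(U) = (6 + 6 + 1 + 6 + 6 + 2) / 6 = 27/6 = 4.5
  mean(V) = (2 + 1 + 9 + 6 + 4 + 6) / 6 = 28/6 = 4.6667
  x̄ = (4.5, 4.6667),  deviation x̄ - mu_0 = (4.5, 4.6667) - (8, 3) = (-3.5, 1.6667).

Step 2 — sample covariance matrix, S[i,j] = (1/(n-1)) · Σ_k (x_{k,i} - mean_i) · (x_{k,j} - mean_j), divisor n-1 = 5:
  S[U,U] = ((1.5)·(1.5) + (1.5)·(1.5) + (-3.5)·(-3.5) + (1.5)·(1.5) + (1.5)·(1.5) + (-2.5)·(-2.5)) / 5 = 27.5/5 = 5.5
  S[U,V] = ((1.5)·(-2.6667) + (1.5)·(-3.6667) + (-3.5)·(4.3333) + (1.5)·(1.3333) + (1.5)·(-0.6667) + (-2.5)·(1.3333)) / 5 = -27/5 = -5.4
  S[V,V] = ((-2.6667)·(-2.6667) + (-3.6667)·(-3.6667) + (4.3333)·(4.3333) + (1.3333)·(1.3333) + (-0.6667)·(-0.6667) + (1.3333)·(1.3333)) / 5 = 43.3333/5 = 8.6667
  S = [[5.5, -5.4],
 [-5.4, 8.6667]].

Step 3 — invert S. det(S) = 5.5·8.6667 - (-5.4)² = 18.5067.
  S^{-1} = (1/det) · [[d, -b], [-b, a]] = [[0.4683, 0.2918],
 [0.2918, 0.2972]].

Step 4 — quadratic form (x̄ - mu_0)^T · S^{-1} · (x̄ - mu_0):
  S^{-1} · (x̄ - mu_0) = (-1.1527, -0.5259),
  (x̄ - mu_0)^T · [...] = (-3.5)·(-1.1527) + (1.6667)·(-0.5259) = 3.158.

Step 5 — scale by n: T² = 6 · 3.158 = 18.9481.

T² ≈ 18.9481


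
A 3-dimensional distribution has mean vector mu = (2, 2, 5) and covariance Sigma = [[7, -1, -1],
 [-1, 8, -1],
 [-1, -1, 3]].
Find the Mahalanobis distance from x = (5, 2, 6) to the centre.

Step 1 — centre the observation: (x - mu) = (3, 0, 1).

Step 2 — invert Sigma (cofactor / det for 3×3, or solve directly):
  Sigma^{-1} = [[0.1554, 0.027, 0.0608],
 [0.027, 0.1351, 0.0541],
 [0.0608, 0.0541, 0.3716]].

Step 3 — form the quadratic (x - mu)^T · Sigma^{-1} · (x - mu):
  Sigma^{-1} · (x - mu) = (0.527, 0.1351, 0.5541).
  (x - mu)^T · [Sigma^{-1} · (x - mu)] = (3)·(0.527) + (0)·(0.1351) + (1)·(0.5541) = 2.1351.

Step 4 — take square root: d = √(2.1351) ≈ 1.4612.

d(x, mu) = √(2.1351) ≈ 1.4612


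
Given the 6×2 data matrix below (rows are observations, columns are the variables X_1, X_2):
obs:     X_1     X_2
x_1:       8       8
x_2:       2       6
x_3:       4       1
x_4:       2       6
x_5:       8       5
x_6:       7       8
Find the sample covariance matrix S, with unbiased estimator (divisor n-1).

Step 1 — column means:
  mean(X_1) = (8 + 2 + 4 + 2 + 8 + 7) / 6 = 31/6 = 5.1667
  mean(X_2) = (8 + 6 + 1 + 6 + 5 + 8) / 6 = 34/6 = 5.6667

Step 2 — sample covariance S[i,j] = (1/(n-1)) · Σ_k (x_{k,i} - mean_i) · (x_{k,j} - mean_j), with n-1 = 5.
  S[X_1,X_1] = ((2.8333)·(2.8333) + (-3.1667)·(-3.1667) + (-1.1667)·(-1.1667) + (-3.1667)·(-3.1667) + (2.8333)·(2.8333) + (1.8333)·(1.8333)) / 5 = 40.8333/5 = 8.1667
  S[X_1,X_2] = ((2.8333)·(2.3333) + (-3.1667)·(0.3333) + (-1.1667)·(-4.6667) + (-3.1667)·(0.3333) + (2.8333)·(-0.6667) + (1.8333)·(2.3333)) / 5 = 12.3333/5 = 2.4667
  S[X_2,X_2] = ((2.3333)·(2.3333) + (0.3333)·(0.3333) + (-4.6667)·(-4.6667) + (0.3333)·(0.3333) + (-0.6667)·(-0.6667) + (2.3333)·(2.3333)) / 5 = 33.3333/5 = 6.6667

S is symmetric (S[j,i] = S[i,j]). Assembling:

S = [[8.1667, 2.4667],
 [2.4667, 6.6667]]


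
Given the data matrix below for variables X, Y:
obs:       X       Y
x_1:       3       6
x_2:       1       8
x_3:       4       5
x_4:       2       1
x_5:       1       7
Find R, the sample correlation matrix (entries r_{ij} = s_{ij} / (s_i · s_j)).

Step 1 — column means:
  mean(X) = (3 + 1 + 4 + 2 + 1) / 5 = 11/5 = 2.2
  mean(Y) = (6 + 8 + 5 + 1 + 7) / 5 = 27/5 = 5.4

Step 2 — sample variances and covariances s[i,j] = (1/(n-1)) · Σ_k (x_{k,i} - mean_i) · (x_{k,j} - mean_j), with n-1 = 4:
  s[X,X] = ((0.8)·(0.8) + (-1.2)·(-1.2) + (1.8)·(1.8) + (-0.2)·(-0.2) + (-1.2)·(-1.2)) / 4 = 6.8/4 = 1.7
  s[X,Y] = ((0.8)·(0.6) + (-1.2)·(2.6) + (1.8)·(-0.4) + (-0.2)·(-4.4) + (-1.2)·(1.6)) / 4 = -4.4/4 = -1.1
  s[Y,Y] = ((0.6)·(0.6) + (2.6)·(2.6) + (-0.4)·(-0.4) + (-4.4)·(-4.4) + (1.6)·(1.6)) / 4 = 29.2/4 = 7.3
  Sample standard deviations s_i = √(s[i,i]):
  s(X) = √(1.7) = 1.3038
  s(Y) = √(7.3) = 2.7019

Step 3 — r_{ij} = s_{ij} / (s_i · s_j):
  r[X,X] = 1 (diagonal).
  r[X,Y] = -1.1 / (1.3038 · 2.7019) = -1.1 / 3.5228 = -0.3123
  r[Y,Y] = 1 (diagonal).

R is symmetric with unit diagonal. Assembling:

R = [[1, -0.3123],
 [-0.3123, 1]]


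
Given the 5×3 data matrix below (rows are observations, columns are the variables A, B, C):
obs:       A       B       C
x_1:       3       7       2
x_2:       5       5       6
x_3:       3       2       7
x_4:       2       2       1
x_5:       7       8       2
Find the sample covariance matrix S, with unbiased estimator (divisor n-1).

Step 1 — column means:
  mean(A) = (3 + 5 + 3 + 2 + 7) / 5 = 20/5 = 4
  mean(B) = (7 + 5 + 2 + 2 + 8) / 5 = 24/5 = 4.8
  mean(C) = (2 + 6 + 7 + 1 + 2) / 5 = 18/5 = 3.6

Step 2 — sample covariance S[i,j] = (1/(n-1)) · Σ_k (x_{k,i} - mean_i) · (x_{k,j} - mean_j), with n-1 = 4.
  S[A,A] = ((-1)·(-1) + (1)·(1) + (-1)·(-1) + (-2)·(-2) + (3)·(3)) / 4 = 16/4 = 4
  S[A,B] = ((-1)·(2.2) + (1)·(0.2) + (-1)·(-2.8) + (-2)·(-2.8) + (3)·(3.2)) / 4 = 16/4 = 4
  S[A,C] = ((-1)·(-1.6) + (1)·(2.4) + (-1)·(3.4) + (-2)·(-2.6) + (3)·(-1.6)) / 4 = 1/4 = 0.25
  S[B,B] = ((2.2)·(2.2) + (0.2)·(0.2) + (-2.8)·(-2.8) + (-2.8)·(-2.8) + (3.2)·(3.2)) / 4 = 30.8/4 = 7.7
  S[B,C] = ((2.2)·(-1.6) + (0.2)·(2.4) + (-2.8)·(3.4) + (-2.8)·(-2.6) + (3.2)·(-1.6)) / 4 = -10.4/4 = -2.6
  S[C,C] = ((-1.6)·(-1.6) + (2.4)·(2.4) + (3.4)·(3.4) + (-2.6)·(-2.6) + (-1.6)·(-1.6)) / 4 = 29.2/4 = 7.3

S is symmetric (S[j,i] = S[i,j]). Assembling:

S = [[4, 4, 0.25],
 [4, 7.7, -2.6],
 [0.25, -2.6, 7.3]]


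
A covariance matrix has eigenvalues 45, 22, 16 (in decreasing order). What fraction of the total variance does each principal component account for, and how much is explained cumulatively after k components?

Step 1 — total variance = trace(Sigma) = Σ λ_i = 45 + 22 + 16 = 83.

Step 2 — fraction explained by component i = λ_i / Σ λ:
  PC1: 45/83 = 0.5422
  PC2: 22/83 = 0.2651
  PC3: 16/83 = 0.1928

Step 3 — cumulative fraction after k components = (λ_1 + ... + λ_k) / Σ λ:
  k = 1: 45/83 = 0.5422
  k = 2: (45 + 22)/83 = 67/83 = 0.8072
  k = 3: (45 + 22 + 16)/83 = 83/83 = 1

Summary (fraction, with percent):

explained: PC1 0.5422 (54.22%), PC2 0.2651 (26.51%), PC3 0.1928 (19.28%);  cumulative: 0.5422, 0.8072, 1


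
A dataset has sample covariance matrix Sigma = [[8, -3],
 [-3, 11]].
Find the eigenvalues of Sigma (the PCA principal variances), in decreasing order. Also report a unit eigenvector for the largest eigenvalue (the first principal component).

Step 1 — characteristic polynomial of 2×2 Sigma:
  det(Sigma - λI) = λ² - trace · λ + det = 0.
  trace = 8 + 11 = 19, det = 8·11 - (-3)² = 79.
Step 2 — discriminant:
  Δ = trace² - 4·det = 361 - 316 = 45.
Step 3 — eigenvalues:
  λ = (trace ± √Δ)/2 = (19 ± 6.7082)/2,
  λ_1 = 12.8541,  λ_2 = 6.1459.

Step 4 — unit eigenvector for λ_1: solve (Sigma - λ_1 I)v = 0. First row:
  (8 - 12.8541)·v_x + (-3)·v_y = 0, i.e. (-4.8541)·v_x + (-3)·v_y = 0,
  so v ∝ (b, λ_1 - a) = (-3, 4.8541); multiply by -1 so the first entry is positive: u = (3, -4.8541).
  ||u|| = √((3)² + (-4.8541)²) = √(32.5623) ≈ 5.7063,
  v_1 = u/||u|| ≈ (0.5257, -0.8507) (||v_1|| = 1).

λ_1 = 12.8541,  λ_2 = 6.1459;  v_1 ≈ (0.5257, -0.8507)


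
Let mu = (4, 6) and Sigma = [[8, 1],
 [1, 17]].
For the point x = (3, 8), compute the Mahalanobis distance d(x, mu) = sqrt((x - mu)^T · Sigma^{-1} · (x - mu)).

Step 1 — centre the observation: (x - mu) = (-1, 2).

Step 2 — invert Sigma. det(Sigma) = 8·17 - (1)² = 135.
  Sigma^{-1} = (1/det) · [[d, -b], [-b, a]] = [[0.1259, -0.0074],
 [-0.0074, 0.0593]].

Step 3 — form the quadratic (x - mu)^T · Sigma^{-1} · (x - mu):
  Sigma^{-1} · (x - mu) = (-0.1407, 0.1259).
  (x - mu)^T · [Sigma^{-1} · (x - mu)] = (-1)·(-0.1407) + (2)·(0.1259) = 0.3926.

Step 4 — take square root: d = √(0.3926) ≈ 0.6266.

d(x, mu) = √(0.3926) ≈ 0.6266


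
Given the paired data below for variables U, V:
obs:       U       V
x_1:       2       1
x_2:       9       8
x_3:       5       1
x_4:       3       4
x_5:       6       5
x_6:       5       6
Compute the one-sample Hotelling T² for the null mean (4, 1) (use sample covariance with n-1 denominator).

Step 1 — sample mean vector:
  mean(U) = (2 + 9 + 5 + 3 + 6 + 5) / 6 = 30/6 = 5
  mean(V) = (1 + 8 + 1 + 4 + 5 + 6) / 6 = 25/6 = 4.1667
  x̄ = (5, 4.1667),  deviation x̄ - mu_0 = (5, 4.1667) - (4, 1) = (1, 3.1667).

Step 2 — sample covariance matrix, S[i,j] = (1/(n-1)) · Σ_k (x_{k,i} - mean_i) · (x_{k,j} - mean_j), divisor n-1 = 5:
  S[U,U] = ((-3)·(-3) + (4)·(4) + (0)·(0) + (-2)·(-2) + (1)·(1) + (0)·(0)) / 5 = 30/5 = 6
  S[U,V] = ((-3)·(-3.1667) + (4)·(3.8333) + (0)·(-3.1667) + (-2)·(-0.1667) + (1)·(0.8333) + (0)·(1.8333)) / 5 = 26/5 = 5.2
  S[V,V] = ((-3.1667)·(-3.1667) + (3.8333)·(3.8333) + (-3.1667)·(-3.1667) + (-0.1667)·(-0.1667) + (0.8333)·(0.8333) + (1.8333)·(1.8333)) / 5 = 38.8333/5 = 7.7667
  S = [[6, 5.2],
 [5.2, 7.7667]].

Step 3 — invert S. det(S) = 6·7.7667 - (5.2)² = 19.56.
  S^{-1} = (1/det) · [[d, -b], [-b, a]] = [[0.3971, -0.2658],
 [-0.2658, 0.3067]].

Step 4 — quadratic form (x̄ - mu_0)^T · S^{-1} · (x̄ - mu_0):
  S^{-1} · (x̄ - mu_0) = (-0.4448, 0.7055),
  (x̄ - mu_0)^T · [...] = (1)·(-0.4448) + (3.1667)·(0.7055) = 1.7894.

Step 5 — scale by n: T² = 6 · 1.7894 = 10.7362.

T² ≈ 10.7362


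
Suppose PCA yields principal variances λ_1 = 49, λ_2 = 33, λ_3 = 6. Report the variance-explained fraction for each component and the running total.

Step 1 — total variance = trace(Sigma) = Σ λ_i = 49 + 33 + 6 = 88.

Step 2 — fraction explained by component i = λ_i / Σ λ:
  PC1: 49/88 = 0.5568
  PC2: 33/88 = 0.375
  PC3: 6/88 = 0.0682

Step 3 — cumulative fraction after k components = (λ_1 + ... + λ_k) / Σ λ:
  k = 1: 49/88 = 0.5568
  k = 2: (49 + 33)/88 = 82/88 = 0.9318
  k = 3: (49 + 33 + 6)/88 = 88/88 = 1

Summary (fraction, with percent):

explained: PC1 0.5568 (55.68%), PC2 0.375 (37.5%), PC3 0.0682 (6.82%);  cumulative: 0.5568, 0.9318, 1


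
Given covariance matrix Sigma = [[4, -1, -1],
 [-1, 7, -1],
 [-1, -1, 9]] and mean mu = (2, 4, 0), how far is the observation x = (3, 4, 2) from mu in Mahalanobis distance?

Step 1 — centre the observation: (x - mu) = (1, 0, 2).

Step 2 — invert Sigma (cofactor / det for 3×3, or solve directly):
  Sigma^{-1} = [[0.2696, 0.0435, 0.0348],
 [0.0435, 0.1522, 0.0217],
 [0.0348, 0.0217, 0.1174]].

Step 3 — form the quadratic (x - mu)^T · Sigma^{-1} · (x - mu):
  Sigma^{-1} · (x - mu) = (0.3391, 0.087, 0.2696).
  (x - mu)^T · [Sigma^{-1} · (x - mu)] = (1)·(0.3391) + (0)·(0.087) + (2)·(0.2696) = 0.8783.

Step 4 — take square root: d = √(0.8783) ≈ 0.9372.

d(x, mu) = √(0.8783) ≈ 0.9372


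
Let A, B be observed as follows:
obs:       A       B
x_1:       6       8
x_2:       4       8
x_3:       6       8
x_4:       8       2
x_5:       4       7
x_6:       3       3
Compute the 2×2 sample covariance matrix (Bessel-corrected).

Step 1 — column means:
  mean(A) = (6 + 4 + 6 + 8 + 4 + 3) / 6 = 31/6 = 5.1667
  mean(B) = (8 + 8 + 8 + 2 + 7 + 3) / 6 = 36/6 = 6

Step 2 — sample covariance S[i,j] = (1/(n-1)) · Σ_k (x_{k,i} - mean_i) · (x_{k,j} - mean_j), with n-1 = 5.
  S[A,A] = ((0.8333)·(0.8333) + (-1.1667)·(-1.1667) + (0.8333)·(0.8333) + (2.8333)·(2.8333) + (-1.1667)·(-1.1667) + (-2.1667)·(-2.1667)) / 5 = 16.8333/5 = 3.3667
  S[A,B] = ((0.8333)·(2) + (-1.1667)·(2) + (0.8333)·(2) + (2.8333)·(-4) + (-1.1667)·(1) + (-2.1667)·(-3)) / 5 = -5/5 = -1
  S[B,B] = ((2)·(2) + (2)·(2) + (2)·(2) + (-4)·(-4) + (1)·(1) + (-3)·(-3)) / 5 = 38/5 = 7.6

S is symmetric (S[j,i] = S[i,j]). Assembling:

S = [[3.3667, -1],
 [-1, 7.6]]


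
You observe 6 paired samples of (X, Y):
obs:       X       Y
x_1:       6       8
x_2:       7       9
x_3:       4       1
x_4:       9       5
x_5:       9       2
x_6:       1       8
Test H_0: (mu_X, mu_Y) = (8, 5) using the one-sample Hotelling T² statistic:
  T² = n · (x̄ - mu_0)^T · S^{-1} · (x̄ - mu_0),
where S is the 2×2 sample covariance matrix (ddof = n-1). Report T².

Step 1 — sample mean vector:
  mean(X) = (6 + 7 + 4 + 9 + 9 + 1) / 6 = 36/6 = 6
  mean(Y) = (8 + 9 + 1 + 5 + 2 + 8) / 6 = 33/6 = 5.5
  x̄ = (6, 5.5),  deviation x̄ - mu_0 = (6, 5.5) - (8, 5) = (-2, 0.5).

Step 2 — sample covariance matrix, S[i,j] = (1/(n-1)) · Σ_k (x_{k,i} - mean_i) · (x_{k,j} - mean_j), divisor n-1 = 5:
  S[X,X] = ((0)·(0) + (1)·(1) + (-2)·(-2) + (3)·(3) + (3)·(3) + (-5)·(-5)) / 5 = 48/5 = 9.6
  S[X,Y] = ((0)·(2.5) + (1)·(3.5) + (-2)·(-4.5) + (3)·(-0.5) + (3)·(-3.5) + (-5)·(2.5)) / 5 = -12/5 = -2.4
  S[Y,Y] = ((2.5)·(2.5) + (3.5)·(3.5) + (-4.5)·(-4.5) + (-0.5)·(-0.5) + (-3.5)·(-3.5) + (2.5)·(2.5)) / 5 = 57.5/5 = 11.5
  S = [[9.6, -2.4],
 [-2.4, 11.5]].

Step 3 — invert S. det(S) = 9.6·11.5 - (-2.4)² = 104.64.
  S^{-1} = (1/det) · [[d, -b], [-b, a]] = [[0.1099, 0.0229],
 [0.0229, 0.0917]].

Step 4 — quadratic form (x̄ - mu_0)^T · S^{-1} · (x̄ - mu_0):
  S^{-1} · (x̄ - mu_0) = (-0.2083, 0),
  (x̄ - mu_0)^T · [...] = (-2)·(-0.2083) + (0.5)·(0) = 0.4167.

Step 5 — scale by n: T² = 6 · 0.4167 = 2.5.

T² ≈ 2.5


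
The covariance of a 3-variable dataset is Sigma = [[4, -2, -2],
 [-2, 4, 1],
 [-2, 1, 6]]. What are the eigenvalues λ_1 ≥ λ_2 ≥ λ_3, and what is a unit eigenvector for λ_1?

Step 1 — characteristic polynomial p(λ) = det(λI - Sigma) = λ³ - tr·λ² + c_1·λ - det, where tr = trace, c_1 = sum of the principal 2×2 minors, det = det(Sigma):
  tr = 4 + 4 + 6 = 14,
  c_1 = (4·4 - (-2)²) + (4·6 - (-2)²) + (4·6 - (1)²) = 12 + 20 + 23 = 55,
  det = 4·(4·6 - (1)²) - (-2)·((-2)·6 - (1)·(-2)) + (-2)·((-2)·(1) - 4·(-2)) = 4·(23) - (-2)·(-10) + (-2)·(6) = 60.
  So p(λ) = λ³ - 14λ² + 55λ - 60.
Step 2 — look for an integer root (rational root theorem: any rational root is an integer divisor of 60). Testing λ = 4:
  p(4) = 64 - 224 + 220 - 60 = 0  ✓
  Dividing out (λ - 4): p(λ) = (λ - 4)(λ² - 10λ + 15).
Step 3 — remaining eigenvalues from the quadratic λ² - 10λ + 15 = 0:
  Δ = 10² - 4·15 = 100 - 60 = 40,  λ = (10 ± √40)/2 = (10 ± 6.3246)/2 ≈ 8.1623 or 1.8377.
  Sorted: λ_1 = 8.1623,  λ_2 = 4,  λ_3 = 1.8377  (check: sum = 14 = tr ✓).

Step 4 — unit eigenvector for λ_1 ≈ 8.1623: v spans the null space of (Sigma - λ_1 I), whose rows are
  r_1 = (-4.1623, -2, -2),  r_2 = (-2, -4.1623, 1),  r_3 = (-2, 1, -2.1623).
  v is orthogonal to every row, so take v ∝ r_1 × r_2 = ((-2)·(1) - (-2)·(-4.1623), (-2)·(-2) - (-4.1623)·(1), (-4.1623)·(-4.1623) - (-2)·(-2)) ≈ (-10.3246, 8.1623, 13.3246).
  Rescale (multiply by -1 so the first nonzero entry is positive): u = (10.3246, -8.1623, -13.3246).
  ||u|| = √((10.3246)² + (-8.1623)² + (-13.3246)²) = √(350.763) ≈ 18.7287,  v_1 = u/||u|| ≈ (0.5513, -0.4358, -0.7115) (||v_1|| = 1).

λ_1 = 8.1623,  λ_2 = 4,  λ_3 = 1.8377;  v_1 ≈ (0.5513, -0.4358, -0.7115)


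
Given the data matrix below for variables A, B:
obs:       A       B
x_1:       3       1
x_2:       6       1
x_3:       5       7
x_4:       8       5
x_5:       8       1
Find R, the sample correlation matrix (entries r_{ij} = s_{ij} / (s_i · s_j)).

Step 1 — column means:
  mean(A) = (3 + 6 + 5 + 8 + 8) / 5 = 30/5 = 6
  mean(B) = (1 + 1 + 7 + 5 + 1) / 5 = 15/5 = 3

Step 2 — sample variances and covariances s[i,j] = (1/(n-1)) · Σ_k (x_{k,i} - mean_i) · (x_{k,j} - mean_j), with n-1 = 4:
  s[A,A] = ((-3)·(-3) + (0)·(0) + (-1)·(-1) + (2)·(2) + (2)·(2)) / 4 = 18/4 = 4.5
  s[A,B] = ((-3)·(-2) + (0)·(-2) + (-1)·(4) + (2)·(2) + (2)·(-2)) / 4 = 2/4 = 0.5
  s[B,B] = ((-2)·(-2) + (-2)·(-2) + (4)·(4) + (2)·(2) + (-2)·(-2)) / 4 = 32/4 = 8
  Sample standard deviations s_i = √(s[i,i]):
  s(A) = √(4.5) = 2.1213
  s(B) = √(8) = 2.8284

Step 3 — r_{ij} = s_{ij} / (s_i · s_j):
  r[A,A] = 1 (diagonal).
  r[A,B] = 0.5 / (2.1213 · 2.8284) = 0.5 / 6 = 0.0833
  r[B,B] = 1 (diagonal).

R is symmetric with unit diagonal. Assembling:

R = [[1, 0.0833],
 [0.0833, 1]]


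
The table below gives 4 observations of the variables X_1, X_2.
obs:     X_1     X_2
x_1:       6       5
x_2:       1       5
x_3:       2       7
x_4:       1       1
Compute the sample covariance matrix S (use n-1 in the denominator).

Step 1 — column means:
  mean(X_1) = (6 + 1 + 2 + 1) / 4 = 10/4 = 2.5
  mean(X_2) = (5 + 5 + 7 + 1) / 4 = 18/4 = 4.5

Step 2 — sample covariance S[i,j] = (1/(n-1)) · Σ_k (x_{k,i} - mean_i) · (x_{k,j} - mean_j), with n-1 = 3.
  S[X_1,X_1] = ((3.5)·(3.5) + (-1.5)·(-1.5) + (-0.5)·(-0.5) + (-1.5)·(-1.5)) / 3 = 17/3 = 5.6667
  S[X_1,X_2] = ((3.5)·(0.5) + (-1.5)·(0.5) + (-0.5)·(2.5) + (-1.5)·(-3.5)) / 3 = 5/3 = 1.6667
  S[X_2,X_2] = ((0.5)·(0.5) + (0.5)·(0.5) + (2.5)·(2.5) + (-3.5)·(-3.5)) / 3 = 19/3 = 6.3333

S is symmetric (S[j,i] = S[i,j]). Assembling:

S = [[5.6667, 1.6667],
 [1.6667, 6.3333]]


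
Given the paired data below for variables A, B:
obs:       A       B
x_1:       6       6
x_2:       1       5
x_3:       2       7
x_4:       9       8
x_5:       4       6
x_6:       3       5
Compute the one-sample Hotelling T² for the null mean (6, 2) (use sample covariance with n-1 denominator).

Step 1 — sample mean vector:
  mean(A) = (6 + 1 + 2 + 9 + 4 + 3) / 6 = 25/6 = 4.1667
  mean(B) = (6 + 5 + 7 + 8 + 6 + 5) / 6 = 37/6 = 6.1667
  x̄ = (4.1667, 6.1667),  deviation x̄ - mu_0 = (4.1667, 6.1667) - (6, 2) = (-1.8333, 4.1667).

Step 2 — sample covariance matrix, S[i,j] = (1/(n-1)) · Σ_k (x_{k,i} - mean_i) · (x_{k,j} - mean_j), divisor n-1 = 5:
  S[A,A] = ((1.8333)·(1.8333) + (-3.1667)·(-3.1667) + (-2.1667)·(-2.1667) + (4.8333)·(4.8333) + (-0.1667)·(-0.1667) + (-1.1667)·(-1.1667)) / 5 = 42.8333/5 = 8.5667
  S[A,B] = ((1.8333)·(-0.1667) + (-3.1667)·(-1.1667) + (-2.1667)·(0.8333) + (4.8333)·(1.8333) + (-0.1667)·(-0.1667) + (-1.1667)·(-1.1667)) / 5 = 11.8333/5 = 2.3667
  S[B,B] = ((-0.1667)·(-0.1667) + (-1.1667)·(-1.1667) + (0.8333)·(0.8333) + (1.8333)·(1.8333) + (-0.1667)·(-0.1667) + (-1.1667)·(-1.1667)) / 5 = 6.8333/5 = 1.3667
  S = [[8.5667, 2.3667],
 [2.3667, 1.3667]].

Step 3 — invert S. det(S) = 8.5667·1.3667 - (2.3667)² = 6.1067.
  S^{-1} = (1/det) · [[d, -b], [-b, a]] = [[0.2238, -0.3876],
 [-0.3876, 1.4028]].

Step 4 — quadratic form (x̄ - mu_0)^T · S^{-1} · (x̄ - mu_0):
  S^{-1} · (x̄ - mu_0) = (-2.0251, 6.5557),
  (x̄ - mu_0)^T · [...] = (-1.8333)·(-2.0251) + (4.1667)·(6.5557) = 31.028.

Step 5 — scale by n: T² = 6 · 31.028 = 186.1681.

T² ≈ 186.1681


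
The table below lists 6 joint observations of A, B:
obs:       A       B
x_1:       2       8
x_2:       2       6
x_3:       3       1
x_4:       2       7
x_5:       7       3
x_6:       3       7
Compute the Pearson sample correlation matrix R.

Step 1 — column means:
  mean(A) = (2 + 2 + 3 + 2 + 7 + 3) / 6 = 19/6 = 3.1667
  mean(B) = (8 + 6 + 1 + 7 + 3 + 7) / 6 = 32/6 = 5.3333

Step 2 — sample variances and covariances s[i,j] = (1/(n-1)) · Σ_k (x_{k,i} - mean_i) · (x_{k,j} - mean_j), with n-1 = 5:
  s[A,A] = ((-1.1667)·(-1.1667) + (-1.1667)·(-1.1667) + (-0.1667)·(-0.1667) + (-1.1667)·(-1.1667) + (3.8333)·(3.8333) + (-0.1667)·(-0.1667)) / 5 = 18.8333/5 = 3.7667
  s[A,B] = ((-1.1667)·(2.6667) + (-1.1667)·(0.6667) + (-0.1667)·(-4.3333) + (-1.1667)·(1.6667) + (3.8333)·(-2.3333) + (-0.1667)·(1.6667)) / 5 = -14.3333/5 = -2.8667
  s[B,B] = ((2.6667)·(2.6667) + (0.6667)·(0.6667) + (-4.3333)·(-4.3333) + (1.6667)·(1.6667) + (-2.3333)·(-2.3333) + (1.6667)·(1.6667)) / 5 = 37.3333/5 = 7.4667
  Sample standard deviations s_i = √(s[i,i]):
  s(A) = √(3.7667) = 1.9408
  s(B) = √(7.4667) = 2.7325

Step 3 — r_{ij} = s_{ij} / (s_i · s_j):
  r[A,A] = 1 (diagonal).
  r[A,B] = -2.8667 / (1.9408 · 2.7325) = -2.8667 / 5.3032 = -0.5405
  r[B,B] = 1 (diagonal).

R is symmetric with unit diagonal. Assembling:

R = [[1, -0.5405],
 [-0.5405, 1]]


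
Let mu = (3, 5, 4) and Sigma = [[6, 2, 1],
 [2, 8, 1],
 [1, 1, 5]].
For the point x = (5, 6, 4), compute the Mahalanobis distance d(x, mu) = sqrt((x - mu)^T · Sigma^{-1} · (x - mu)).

Step 1 — centre the observation: (x - mu) = (2, 1, 0).

Step 2 — invert Sigma (cofactor / det for 3×3, or solve directly):
  Sigma^{-1} = [[0.1857, -0.0429, -0.0286],
 [-0.0429, 0.1381, -0.019],
 [-0.0286, -0.019, 0.2095]].

Step 3 — form the quadratic (x - mu)^T · Sigma^{-1} · (x - mu):
  Sigma^{-1} · (x - mu) = (0.3286, 0.0524, -0.0762).
  (x - mu)^T · [Sigma^{-1} · (x - mu)] = (2)·(0.3286) + (1)·(0.0524) + (0)·(-0.0762) = 0.7095.

Step 4 — take square root: d = √(0.7095) ≈ 0.8423.

d(x, mu) = √(0.7095) ≈ 0.8423


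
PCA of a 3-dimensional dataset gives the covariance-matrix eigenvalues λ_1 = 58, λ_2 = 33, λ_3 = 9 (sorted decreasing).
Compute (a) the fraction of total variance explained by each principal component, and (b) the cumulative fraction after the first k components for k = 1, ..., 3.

Step 1 — total variance = trace(Sigma) = Σ λ_i = 58 + 33 + 9 = 100.

Step 2 — fraction explained by component i = λ_i / Σ λ:
  PC1: 58/100 = 0.58
  PC2: 33/100 = 0.33
  PC3: 9/100 = 0.09

Step 3 — cumulative fraction after k components = (λ_1 + ... + λ_k) / Σ λ:
  k = 1: 58/100 = 0.58
  k = 2: (58 + 33)/100 = 91/100 = 0.91
  k = 3: (58 + 33 + 9)/100 = 100/100 = 1

Summary (fraction, with percent):

explained: PC1 0.58 (58%), PC2 0.33 (33%), PC3 0.09 (9%);  cumulative: 0.58, 0.91, 1


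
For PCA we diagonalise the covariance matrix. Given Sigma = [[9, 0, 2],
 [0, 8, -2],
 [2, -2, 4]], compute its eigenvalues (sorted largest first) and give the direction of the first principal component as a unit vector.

Step 1 — characteristic polynomial p(λ) = det(λI - Sigma) = λ³ - tr·λ² + c_1·λ - det, where tr = trace, c_1 = sum of the principal 2×2 minors, det = det(Sigma):
  tr = 9 + 8 + 4 = 21,
  c_1 = (9·8 - (0)²) + (9·4 - (2)²) + (8·4 - (-2)²) = 72 + 32 + 28 = 132,
  det = 9·(8·4 - (-2)²) - (0)·((0)·4 - (-2)·(2)) + (2)·((0)·(-2) - 8·(2)) = 9·(28) - (0)·(4) + (2)·(-16) = 220.
  So p(λ) = λ³ - 21λ² + 132λ - 220.
Step 2 — look for an integer root (rational root theorem: any rational root is an integer divisor of 220). Testing λ = 10:
  p(10) = 1000 - 2100 + 1320 - 220 = 0  ✓
  Dividing out (λ - 10): p(λ) = (λ - 10)(λ² - 11λ + 22).
Step 3 — remaining eigenvalues from the quadratic λ² - 11λ + 22 = 0:
  Δ = 11² - 4·22 = 121 - 88 = 33,  λ = (11 ± √33)/2 = (11 ± 5.7446)/2 ≈ 8.3723 or 2.6277.
  Sorted: λ_1 = 10,  λ_2 = 8.3723,  λ_3 = 2.6277  (check: sum = 21 = tr ✓).

Step 4 — unit eigenvector for λ_1 = 10: v spans the null space of (Sigma - λ_1 I), whose rows are
  r_1 = (-1, 0, 2),  r_2 = (0, -2, -2),  r_3 = (2, -2, -6).
  v is orthogonal to every row, so take v ∝ r_1 × r_2 = ((0)·(-2) - (2)·(-2), (2)·(0) - (-1)·(-2), (-1)·(-2) - (0)·(0)) = (4, -2, 2).
  Rescale (divide by 2): u = (2, -1, 1).
  ||u|| = √((2)² + (-1)² + (1)²) = √(6) ≈ 2.4495,  v_1 = u/||u|| ≈ (0.8165, -0.4082, 0.4082) (||v_1|| = 1).

λ_1 = 10,  λ_2 = 8.3723,  λ_3 = 2.6277;  v_1 ≈ (0.8165, -0.4082, 0.4082)
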